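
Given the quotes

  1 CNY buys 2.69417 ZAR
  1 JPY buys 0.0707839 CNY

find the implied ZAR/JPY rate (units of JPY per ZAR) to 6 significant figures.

ZAR/JPY = 5.24373

1 ZAR ÷ 2.69417 = 0.371172 CNY
0.371172 CNY ÷ 0.0707839 = 5.24373 JPY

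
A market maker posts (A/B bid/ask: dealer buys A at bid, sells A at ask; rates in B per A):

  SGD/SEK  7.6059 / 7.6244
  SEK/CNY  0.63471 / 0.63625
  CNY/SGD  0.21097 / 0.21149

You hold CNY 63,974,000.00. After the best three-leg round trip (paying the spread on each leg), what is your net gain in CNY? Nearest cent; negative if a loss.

Best loop CNY → SGD → SEK → CNY:
CNY 63,974,000.00 × 0.21097 (sell CNY at bid) = SGD 13,496,594.78
SGD 13,496,594.78 × 7.6059 (sell SGD at bid) = SEK 102,653,750.24
SEK 102,653,750.24 × 0.63471 (sell SEK at bid) = CNY 65,155,361.81

Net profit: CNY 1,181,361.81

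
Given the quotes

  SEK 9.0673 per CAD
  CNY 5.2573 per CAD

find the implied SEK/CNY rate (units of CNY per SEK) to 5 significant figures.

1 SEK ÷ 9.0673 = 0.110286 CAD
0.110286 CAD × 5.2573 = 0.579809 CNY

SEK/CNY = 0.57981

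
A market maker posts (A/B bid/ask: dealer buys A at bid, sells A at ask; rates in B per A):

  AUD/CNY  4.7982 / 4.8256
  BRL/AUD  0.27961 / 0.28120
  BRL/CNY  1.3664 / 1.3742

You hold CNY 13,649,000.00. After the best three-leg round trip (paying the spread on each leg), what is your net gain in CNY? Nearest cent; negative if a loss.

Net profit: CNY 94,965.33

Best loop CNY → AUD → BRL → CNY:
CNY 13,649,000.00 ÷ 4.8256 (buy AUD at ask) = AUD 2,828,456.56
AUD 2,828,456.56 ÷ 0.28120 (buy BRL at ask) = BRL 10,058,522.64
BRL 10,058,522.64 × 1.3664 (sell BRL at bid) = CNY 13,743,965.33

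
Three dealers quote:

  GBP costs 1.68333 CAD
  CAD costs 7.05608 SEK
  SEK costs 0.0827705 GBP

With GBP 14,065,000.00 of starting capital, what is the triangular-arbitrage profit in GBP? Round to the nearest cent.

Profit: GBP 241,434.09

Profitable loop is GBP → SEK → CAD → GBP:
GBP 14,065,000.00 ÷ 0.0827705 = SEK 169,927,691.63
SEK 169,927,691.63 ÷ 7.05608 = CAD 24,082,449.69
CAD 24,082,449.69 ÷ 1.68333 = GBP 14,306,434.09
Profit = GBP 14,306,434.09 − GBP 14,065,000.00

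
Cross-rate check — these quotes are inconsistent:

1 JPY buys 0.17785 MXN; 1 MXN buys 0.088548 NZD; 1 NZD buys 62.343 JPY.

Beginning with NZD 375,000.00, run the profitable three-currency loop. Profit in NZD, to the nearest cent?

Profit: NZD 6,953.90

Profitable loop is NZD → MXN → JPY → NZD:
NZD 375,000.00 ÷ 0.088548 = MXN 4,234,991.19
MXN 4,234,991.19 ÷ 0.17785 = JPY 23,812,152
JPY 23,812,152 ÷ 62.343 = NZD 381,953.90
Profit = NZD 381,953.90 − NZD 375,000.00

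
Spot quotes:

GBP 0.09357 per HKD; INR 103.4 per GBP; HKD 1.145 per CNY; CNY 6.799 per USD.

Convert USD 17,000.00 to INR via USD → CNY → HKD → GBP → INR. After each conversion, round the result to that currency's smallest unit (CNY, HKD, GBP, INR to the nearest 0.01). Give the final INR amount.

USD 17,000.00 × 6.799 = CNY 115,583.00
CNY 115,583.00 × 1.145 = HKD 132,342.54
HKD 132,342.54 × 0.09357 = GBP 12,383.29
GBP 12,383.29 × 103.4 = INR 1,280,432.19

INR 1,280,432.19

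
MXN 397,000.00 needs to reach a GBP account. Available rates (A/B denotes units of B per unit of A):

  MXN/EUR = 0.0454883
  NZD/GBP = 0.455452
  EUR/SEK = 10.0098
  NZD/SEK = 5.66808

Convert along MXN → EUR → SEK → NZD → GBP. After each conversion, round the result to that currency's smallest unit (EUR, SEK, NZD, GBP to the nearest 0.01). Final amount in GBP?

GBP 14,525.21

MXN 397,000.00 × 0.0454883 = EUR 18,058.86
EUR 18,058.86 × 10.0098 = SEK 180,765.58
SEK 180,765.58 ÷ 5.66808 = NZD 31,891.85
NZD 31,891.85 × 0.455452 = GBP 14,525.21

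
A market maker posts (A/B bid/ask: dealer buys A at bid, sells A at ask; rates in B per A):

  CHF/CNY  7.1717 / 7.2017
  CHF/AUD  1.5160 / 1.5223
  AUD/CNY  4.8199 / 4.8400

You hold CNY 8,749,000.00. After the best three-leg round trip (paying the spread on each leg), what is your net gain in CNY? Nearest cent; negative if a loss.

Best loop CNY → CHF → AUD → CNY:
CNY 8,749,000.00 ÷ 7.2017 (buy CHF at ask) = CHF 1,214,852.05
CHF 1,214,852.05 × 1.5160 (sell CHF at bid) = AUD 1,841,715.71
AUD 1,841,715.71 × 4.8199 (sell AUD at bid) = CNY 8,876,885.53

Net profit: CNY 127,885.53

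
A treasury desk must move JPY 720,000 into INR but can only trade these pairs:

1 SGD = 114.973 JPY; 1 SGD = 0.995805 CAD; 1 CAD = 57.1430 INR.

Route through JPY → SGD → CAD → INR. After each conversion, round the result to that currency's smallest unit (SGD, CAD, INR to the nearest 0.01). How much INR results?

JPY 720,000 ÷ 114.973 = SGD 6,262.34
SGD 6,262.34 × 0.995805 = CAD 6,236.07
CAD 6,236.07 × 57.1430 = INR 356,347.75

INR 356,347.75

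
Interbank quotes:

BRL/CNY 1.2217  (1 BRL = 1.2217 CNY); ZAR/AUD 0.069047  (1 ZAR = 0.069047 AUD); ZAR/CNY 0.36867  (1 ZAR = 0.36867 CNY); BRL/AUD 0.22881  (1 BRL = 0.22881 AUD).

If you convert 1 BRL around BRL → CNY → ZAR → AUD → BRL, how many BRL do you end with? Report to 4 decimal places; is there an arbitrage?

1.0000 (no arbitrage)

Around BRL → CNY → ZAR → AUD → BRL: 1 × 1.2217 ÷ 0.36867 × 0.069047 ÷ 0.22881 = 0.999992
Product ≈ 1 (deviation 0.001%, within rounding noise).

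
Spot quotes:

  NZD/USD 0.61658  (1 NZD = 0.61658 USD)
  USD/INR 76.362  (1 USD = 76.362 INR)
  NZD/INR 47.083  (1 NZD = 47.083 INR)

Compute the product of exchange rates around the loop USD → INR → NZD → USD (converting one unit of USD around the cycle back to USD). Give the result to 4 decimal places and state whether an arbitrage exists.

1.0000 (no arbitrage)

Around USD → INR → NZD → USD: 1 × 76.362 ÷ 47.083 × 0.61658 = 1.000006
Product ≈ 1 (deviation 0.001%, within rounding noise).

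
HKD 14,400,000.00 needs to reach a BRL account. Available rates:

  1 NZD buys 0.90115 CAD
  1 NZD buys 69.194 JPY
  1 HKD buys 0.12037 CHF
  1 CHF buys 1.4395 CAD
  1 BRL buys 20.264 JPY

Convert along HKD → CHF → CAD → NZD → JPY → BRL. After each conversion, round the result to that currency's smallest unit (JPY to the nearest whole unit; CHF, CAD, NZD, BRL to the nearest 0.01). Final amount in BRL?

BRL 9,454,500.64

HKD 14,400,000.00 × 0.12037 = CHF 1,733,328.00
CHF 1,733,328.00 × 1.4395 = CAD 2,495,125.66
CAD 2,495,125.66 ÷ 0.90115 = NZD 2,768,823.90
NZD 2,768,823.90 × 69.194 = JPY 191,586,001
JPY 191,586,001 ÷ 20.264 = BRL 9,454,500.64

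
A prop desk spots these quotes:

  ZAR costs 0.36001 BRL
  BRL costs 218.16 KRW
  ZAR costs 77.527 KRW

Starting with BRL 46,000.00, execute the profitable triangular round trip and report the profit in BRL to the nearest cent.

Profitable loop is BRL → KRW → ZAR → BRL:
BRL 46,000.00 × 218.16 = KRW 10,035,360
KRW 10,035,360 ÷ 77.527 = ZAR 129,443.42
ZAR 129,443.42 × 0.36001 = BRL 46,600.93
Profit = BRL 46,600.93 − BRL 46,000.00

Profit: BRL 600.93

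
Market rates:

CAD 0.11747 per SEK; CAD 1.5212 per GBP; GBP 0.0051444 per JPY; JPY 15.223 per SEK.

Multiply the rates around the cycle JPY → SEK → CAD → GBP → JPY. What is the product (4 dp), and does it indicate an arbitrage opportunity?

Around JPY → SEK → CAD → GBP → JPY: 1 ÷ 15.223 × 0.11747 ÷ 1.5212 ÷ 0.0051444 = 0.986065
Product < 1; profitable direction is JPY → GBP → CAD → SEK → JPY.

0.9861 (arbitrage exists)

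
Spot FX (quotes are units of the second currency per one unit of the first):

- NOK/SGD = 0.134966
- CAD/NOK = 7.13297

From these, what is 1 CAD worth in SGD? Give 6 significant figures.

CAD/SGD = 0.962708

1 CAD × 7.13297 = 7.13297 NOK
7.13297 NOK × 0.134966 = 0.962708 SGD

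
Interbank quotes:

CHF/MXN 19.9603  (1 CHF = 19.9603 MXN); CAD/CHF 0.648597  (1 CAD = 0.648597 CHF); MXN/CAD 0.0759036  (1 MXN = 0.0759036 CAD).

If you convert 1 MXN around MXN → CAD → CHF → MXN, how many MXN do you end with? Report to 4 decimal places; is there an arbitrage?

0.9827 (arbitrage exists)

Around MXN → CAD → CHF → MXN: 1 × 0.0759036 × 0.648597 × 19.9603 = 0.982662
Product < 1; profitable direction is MXN → CHF → CAD → MXN.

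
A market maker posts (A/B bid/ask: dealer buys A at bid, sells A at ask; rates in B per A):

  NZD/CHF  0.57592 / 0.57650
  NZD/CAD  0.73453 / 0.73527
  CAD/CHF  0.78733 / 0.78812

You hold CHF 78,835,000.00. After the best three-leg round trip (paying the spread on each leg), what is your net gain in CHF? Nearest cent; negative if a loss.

Best loop CHF → NZD → CAD → CHF:
CHF 78,835,000.00 ÷ 0.57650 (buy NZD at ask) = NZD 136,747,614.92
NZD 136,747,614.92 × 0.73453 (sell NZD at bid) = CAD 100,445,225.59
CAD 100,445,225.59 × 0.78733 (sell CAD at bid) = CHF 79,083,539.46

Net profit: CHF 248,539.46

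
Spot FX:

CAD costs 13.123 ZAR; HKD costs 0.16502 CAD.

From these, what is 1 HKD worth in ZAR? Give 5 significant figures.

HKD/ZAR = 2.1656

1 HKD × 0.16502 = 0.16502 CAD
0.16502 CAD × 13.123 = 2.16556 ZAR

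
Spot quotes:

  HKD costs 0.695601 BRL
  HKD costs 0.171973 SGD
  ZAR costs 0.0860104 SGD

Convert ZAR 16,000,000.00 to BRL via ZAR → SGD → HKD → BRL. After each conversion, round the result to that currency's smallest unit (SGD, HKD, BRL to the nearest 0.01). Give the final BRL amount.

BRL 5,566,354.74

ZAR 16,000,000.00 × 0.0860104 = SGD 1,376,166.40
SGD 1,376,166.40 ÷ 0.171973 = HKD 8,002,223.60
HKD 8,002,223.60 × 0.695601 = BRL 5,566,354.74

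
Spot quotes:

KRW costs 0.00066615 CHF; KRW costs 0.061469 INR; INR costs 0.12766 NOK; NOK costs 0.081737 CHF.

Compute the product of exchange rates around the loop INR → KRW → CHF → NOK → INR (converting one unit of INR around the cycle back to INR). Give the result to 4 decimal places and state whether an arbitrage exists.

1.0386 (arbitrage exists)

Around INR → KRW → CHF → NOK → INR: 1 ÷ 0.061469 × 0.00066615 ÷ 0.081737 ÷ 0.12766 = 1.038586
Product > 1; profitable direction is INR → KRW → CHF → NOK → INR.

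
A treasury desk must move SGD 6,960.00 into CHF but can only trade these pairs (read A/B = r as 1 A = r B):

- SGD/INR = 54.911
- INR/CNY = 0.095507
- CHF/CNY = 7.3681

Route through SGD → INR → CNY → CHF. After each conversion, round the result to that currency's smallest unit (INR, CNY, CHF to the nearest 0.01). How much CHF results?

CHF 4,953.91

SGD 6,960.00 × 54.911 = INR 382,180.56
INR 382,180.56 × 0.095507 = CNY 36,500.92
CNY 36,500.92 ÷ 7.3681 = CHF 4,953.91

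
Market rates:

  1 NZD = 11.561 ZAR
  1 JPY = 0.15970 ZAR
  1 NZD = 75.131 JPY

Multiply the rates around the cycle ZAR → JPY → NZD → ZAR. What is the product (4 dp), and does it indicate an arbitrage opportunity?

0.9635 (arbitrage exists)

Around ZAR → JPY → NZD → ZAR: 1 ÷ 0.15970 ÷ 75.131 × 11.561 = 0.963543
Product < 1; profitable direction is ZAR → NZD → JPY → ZAR.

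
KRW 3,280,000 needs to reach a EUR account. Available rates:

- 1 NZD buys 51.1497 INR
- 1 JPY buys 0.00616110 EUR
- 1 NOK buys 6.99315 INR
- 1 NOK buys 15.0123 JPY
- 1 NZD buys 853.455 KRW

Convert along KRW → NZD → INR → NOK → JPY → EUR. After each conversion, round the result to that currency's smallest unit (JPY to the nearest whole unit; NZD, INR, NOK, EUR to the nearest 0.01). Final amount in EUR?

EUR 2,599.97

KRW 3,280,000 ÷ 853.455 = NZD 3,843.20
NZD 3,843.20 × 51.1497 = INR 196,578.53
INR 196,578.53 ÷ 6.99315 = NOK 28,110.15
NOK 28,110.15 × 15.0123 = JPY 421,998
JPY 421,998 × 0.00616110 = EUR 2,599.97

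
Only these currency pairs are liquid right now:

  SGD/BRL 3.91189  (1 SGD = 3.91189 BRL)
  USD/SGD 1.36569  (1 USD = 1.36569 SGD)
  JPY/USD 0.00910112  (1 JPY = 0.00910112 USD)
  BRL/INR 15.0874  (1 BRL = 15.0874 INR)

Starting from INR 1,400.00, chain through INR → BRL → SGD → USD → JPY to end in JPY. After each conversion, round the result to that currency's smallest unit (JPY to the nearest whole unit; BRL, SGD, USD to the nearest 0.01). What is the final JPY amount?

JPY 1,909

INR 1,400.00 ÷ 15.0874 = BRL 92.79
BRL 92.79 ÷ 3.91189 = SGD 23.72
SGD 23.72 ÷ 1.36569 = USD 17.37
USD 17.37 ÷ 0.00910112 = JPY 1,909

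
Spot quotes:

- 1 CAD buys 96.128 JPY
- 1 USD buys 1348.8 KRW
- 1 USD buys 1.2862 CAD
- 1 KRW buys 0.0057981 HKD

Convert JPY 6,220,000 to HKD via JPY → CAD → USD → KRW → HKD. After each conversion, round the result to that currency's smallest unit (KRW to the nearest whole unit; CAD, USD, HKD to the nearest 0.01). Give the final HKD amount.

JPY 6,220,000 ÷ 96.128 = CAD 64,705.39
CAD 64,705.39 ÷ 1.2862 = USD 50,307.41
USD 50,307.41 × 1348.8 = KRW 67,854,635
KRW 67,854,635 × 0.0057981 = HKD 393,427.96

HKD 393,427.96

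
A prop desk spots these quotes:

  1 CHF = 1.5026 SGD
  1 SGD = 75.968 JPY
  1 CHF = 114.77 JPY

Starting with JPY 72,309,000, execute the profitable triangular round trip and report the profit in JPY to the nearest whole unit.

Profitable loop is JPY → SGD → CHF → JPY:
JPY 72,309,000 ÷ 75.968 = SGD 951,834.98
SGD 951,834.98 ÷ 1.5026 = CHF 633,458.66
CHF 633,458.66 × 114.77 = JPY 72,702,050
Profit = JPY 72,702,050 − JPY 72,309,000

Profit: JPY 393,050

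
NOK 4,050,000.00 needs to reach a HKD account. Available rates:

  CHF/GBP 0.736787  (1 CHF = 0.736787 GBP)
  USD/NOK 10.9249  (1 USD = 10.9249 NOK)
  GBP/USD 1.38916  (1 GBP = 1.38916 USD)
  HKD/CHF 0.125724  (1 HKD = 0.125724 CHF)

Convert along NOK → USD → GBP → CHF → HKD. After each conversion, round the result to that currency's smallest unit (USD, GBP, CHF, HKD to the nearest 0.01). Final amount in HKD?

HKD 2,880,879.86

NOK 4,050,000.00 ÷ 10.9249 = USD 370,712.78
USD 370,712.78 ÷ 1.38916 = GBP 266,861.11
GBP 266,861.11 ÷ 0.736787 = CHF 362,195.74
CHF 362,195.74 ÷ 0.125724 = HKD 2,880,879.86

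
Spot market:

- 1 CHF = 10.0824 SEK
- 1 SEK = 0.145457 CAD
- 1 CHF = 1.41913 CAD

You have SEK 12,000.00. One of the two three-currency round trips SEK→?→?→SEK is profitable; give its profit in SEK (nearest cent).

Profitable loop is SEK → CAD → CHF → SEK:
SEK 12,000.00 × 0.145457 = CAD 1,745.48
CAD 1,745.48 ÷ 1.41913 = CHF 1,229.97
CHF 1,229.97 × 10.0824 = SEK 12,401.03
Profit = SEK 12,401.03 − SEK 12,000.00

Profit: SEK 401.03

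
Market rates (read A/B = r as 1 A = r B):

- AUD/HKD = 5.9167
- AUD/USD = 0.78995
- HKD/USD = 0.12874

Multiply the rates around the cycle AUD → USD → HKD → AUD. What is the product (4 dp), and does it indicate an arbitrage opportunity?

Around AUD → USD → HKD → AUD: 1 × 0.78995 ÷ 0.12874 ÷ 5.9167 = 1.037066
Product > 1; profitable direction is AUD → USD → HKD → AUD.

1.0371 (arbitrage exists)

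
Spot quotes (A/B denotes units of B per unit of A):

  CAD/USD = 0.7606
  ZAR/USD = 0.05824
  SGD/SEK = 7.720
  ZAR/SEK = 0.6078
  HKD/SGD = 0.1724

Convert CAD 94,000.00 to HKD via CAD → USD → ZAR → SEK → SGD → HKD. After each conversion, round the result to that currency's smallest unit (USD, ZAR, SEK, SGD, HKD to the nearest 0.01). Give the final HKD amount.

CAD 94,000.00 × 0.7606 = USD 71,496.40
USD 71,496.40 ÷ 0.05824 = ZAR 1,227,616.76
ZAR 1,227,616.76 × 0.6078 = SEK 746,145.47
SEK 746,145.47 ÷ 7.720 = SGD 96,650.97
SGD 96,650.97 ÷ 0.1724 = HKD 560,620.48

HKD 560,620.48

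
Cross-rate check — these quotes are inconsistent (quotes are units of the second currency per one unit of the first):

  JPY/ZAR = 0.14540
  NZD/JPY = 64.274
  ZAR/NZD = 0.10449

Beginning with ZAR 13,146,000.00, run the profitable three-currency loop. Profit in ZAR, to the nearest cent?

Profitable loop is ZAR → JPY → NZD → ZAR:
ZAR 13,146,000.00 ÷ 0.14540 = JPY 90,412,655
JPY 90,412,655 ÷ 64.274 = NZD 1,406,675.40
NZD 1,406,675.40 ÷ 0.10449 = ZAR 13,462,296.88
Profit = ZAR 13,462,296.88 − ZAR 13,146,000.00

Profit: ZAR 316,296.88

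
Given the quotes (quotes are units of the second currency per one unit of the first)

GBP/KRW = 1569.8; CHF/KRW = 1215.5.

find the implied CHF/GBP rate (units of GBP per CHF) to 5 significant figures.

1 CHF × 1215.5 = 1215.5 KRW
1215.5 KRW ÷ 1569.8 = 0.774302 GBP

CHF/GBP = 0.77430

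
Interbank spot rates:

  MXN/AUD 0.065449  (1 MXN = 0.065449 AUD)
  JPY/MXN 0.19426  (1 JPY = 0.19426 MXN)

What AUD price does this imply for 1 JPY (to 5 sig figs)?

JPY/AUD = 0.012714

1 JPY × 0.19426 = 0.19426 MXN
0.19426 MXN × 0.065449 = 0.0127141 AUD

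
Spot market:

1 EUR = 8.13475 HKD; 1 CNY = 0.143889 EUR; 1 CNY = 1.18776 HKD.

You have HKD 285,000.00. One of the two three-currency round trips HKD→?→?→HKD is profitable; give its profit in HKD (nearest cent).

Profit: HKD 4,202.31

Profitable loop is HKD → EUR → CNY → HKD:
HKD 285,000.00 ÷ 8.13475 = EUR 35,034.88
EUR 35,034.88 ÷ 0.143889 = CNY 243,485.47
CNY 243,485.47 × 1.18776 = HKD 289,202.31
Profit = HKD 289,202.31 − HKD 285,000.00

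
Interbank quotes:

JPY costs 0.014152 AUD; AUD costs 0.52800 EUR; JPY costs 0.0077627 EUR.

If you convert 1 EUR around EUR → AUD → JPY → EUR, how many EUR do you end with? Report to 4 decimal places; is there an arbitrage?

1.0389 (arbitrage exists)

Around EUR → AUD → JPY → EUR: 1 ÷ 0.52800 ÷ 0.014152 × 0.0077627 = 1.038870
Product > 1; profitable direction is EUR → AUD → JPY → EUR.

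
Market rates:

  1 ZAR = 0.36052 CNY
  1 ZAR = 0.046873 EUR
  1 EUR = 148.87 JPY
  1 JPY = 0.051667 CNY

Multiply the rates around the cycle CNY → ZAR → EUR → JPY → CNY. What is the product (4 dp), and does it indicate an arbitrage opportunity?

1.0000 (no arbitrage)

Around CNY → ZAR → EUR → JPY → CNY: 1 ÷ 0.36052 × 0.046873 × 148.87 × 0.051667 = 1.000032
Product ≈ 1 (deviation 0.003%, within rounding noise).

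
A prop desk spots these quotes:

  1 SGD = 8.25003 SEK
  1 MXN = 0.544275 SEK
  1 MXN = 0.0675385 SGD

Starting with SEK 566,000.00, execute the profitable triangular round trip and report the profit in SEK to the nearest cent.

Profitable loop is SEK → MXN → SGD → SEK:
SEK 566,000.00 ÷ 0.544275 = MXN 1,039,915.48
MXN 1,039,915.48 × 0.0675385 = SGD 70,234.33
SGD 70,234.33 × 8.25003 = SEK 579,435.35
Profit = SEK 579,435.35 − SEK 566,000.00

Profit: SEK 13,435.35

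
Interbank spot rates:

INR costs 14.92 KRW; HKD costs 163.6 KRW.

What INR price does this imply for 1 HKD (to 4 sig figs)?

1 HKD × 163.6 = 163.6 KRW
163.6 KRW ÷ 14.92 = 10.9651 INR

HKD/INR = 10.97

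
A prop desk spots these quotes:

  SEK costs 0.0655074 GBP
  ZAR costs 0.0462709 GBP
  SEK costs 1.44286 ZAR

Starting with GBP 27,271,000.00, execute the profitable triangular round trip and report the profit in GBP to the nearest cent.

Profit: GBP 522,474.47

Profitable loop is GBP → SEK → ZAR → GBP:
GBP 27,271,000.00 ÷ 0.0655074 = SEK 416,304,112.21
SEK 416,304,112.21 × 1.44286 = ZAR 600,668,551.34
ZAR 600,668,551.34 × 0.0462709 = GBP 27,793,474.47
Profit = GBP 27,793,474.47 − GBP 27,271,000.00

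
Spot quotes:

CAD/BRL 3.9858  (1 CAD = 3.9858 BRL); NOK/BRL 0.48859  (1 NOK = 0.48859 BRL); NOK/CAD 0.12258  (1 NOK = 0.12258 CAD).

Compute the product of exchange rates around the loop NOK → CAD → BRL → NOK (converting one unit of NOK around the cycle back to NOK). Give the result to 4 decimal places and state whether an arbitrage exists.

Around NOK → CAD → BRL → NOK: 1 × 0.12258 × 3.9858 ÷ 0.48859 = 0.999978
Product ≈ 1 (deviation 0.002%, within rounding noise).

1.0000 (no arbitrage)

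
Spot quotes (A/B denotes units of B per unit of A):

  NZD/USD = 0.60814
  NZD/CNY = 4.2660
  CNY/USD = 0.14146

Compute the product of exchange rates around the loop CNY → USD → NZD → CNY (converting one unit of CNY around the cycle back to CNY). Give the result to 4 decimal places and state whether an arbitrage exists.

0.9923 (arbitrage exists)

Around CNY → USD → NZD → CNY: 1 × 0.14146 ÷ 0.60814 × 4.2660 = 0.992318
Product < 1; profitable direction is CNY → NZD → USD → CNY.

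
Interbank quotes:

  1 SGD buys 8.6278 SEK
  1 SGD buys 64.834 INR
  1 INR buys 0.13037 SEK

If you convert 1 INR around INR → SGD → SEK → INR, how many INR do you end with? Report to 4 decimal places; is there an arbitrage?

1.0208 (arbitrage exists)

Around INR → SGD → SEK → INR: 1 ÷ 64.834 × 8.6278 ÷ 0.13037 = 1.020750
Product > 1; profitable direction is INR → SGD → SEK → INR.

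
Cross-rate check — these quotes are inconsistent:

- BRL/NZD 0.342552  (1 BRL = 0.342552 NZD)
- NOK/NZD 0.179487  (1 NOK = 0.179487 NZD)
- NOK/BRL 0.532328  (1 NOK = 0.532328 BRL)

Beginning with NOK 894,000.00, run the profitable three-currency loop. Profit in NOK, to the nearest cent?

Profit: NOK 14,260.31

Profitable loop is NOK → BRL → NZD → NOK:
NOK 894,000.00 × 0.532328 = BRL 475,901.23
BRL 475,901.23 × 0.342552 = NZD 163,020.92
NZD 163,020.92 ÷ 0.179487 = NOK 908,260.31
Profit = NOK 908,260.31 − NOK 894,000.00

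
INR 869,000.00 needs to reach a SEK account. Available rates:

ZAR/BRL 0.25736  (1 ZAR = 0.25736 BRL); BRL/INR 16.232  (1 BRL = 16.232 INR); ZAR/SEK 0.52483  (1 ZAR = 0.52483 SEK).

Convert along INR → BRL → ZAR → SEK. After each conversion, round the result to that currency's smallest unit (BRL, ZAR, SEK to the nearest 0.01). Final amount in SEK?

INR 869,000.00 ÷ 16.232 = BRL 53,536.22
BRL 53,536.22 ÷ 0.25736 = ZAR 208,020.75
ZAR 208,020.75 × 0.52483 = SEK 109,175.53

SEK 109,175.53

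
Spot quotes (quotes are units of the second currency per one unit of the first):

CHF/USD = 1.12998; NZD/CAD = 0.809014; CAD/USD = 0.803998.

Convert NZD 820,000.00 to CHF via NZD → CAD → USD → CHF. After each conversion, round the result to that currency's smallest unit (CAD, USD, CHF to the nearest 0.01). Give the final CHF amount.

NZD 820,000.00 × 0.809014 = CAD 663,391.48
CAD 663,391.48 × 0.803998 = USD 533,365.42
USD 533,365.42 ÷ 1.12998 = CHF 472,013.15

CHF 472,013.15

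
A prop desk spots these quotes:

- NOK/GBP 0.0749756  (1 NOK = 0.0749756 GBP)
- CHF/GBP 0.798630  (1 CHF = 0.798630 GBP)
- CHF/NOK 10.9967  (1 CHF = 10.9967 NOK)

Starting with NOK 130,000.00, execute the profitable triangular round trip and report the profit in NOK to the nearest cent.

Profitable loop is NOK → GBP → CHF → NOK:
NOK 130,000.00 × 0.0749756 = GBP 9,746.83
GBP 9,746.83 ÷ 0.798630 = CHF 12,204.44
CHF 12,204.44 × 10.9967 = NOK 134,208.51
Profit = NOK 134,208.51 − NOK 130,000.00

Profit: NOK 4,208.51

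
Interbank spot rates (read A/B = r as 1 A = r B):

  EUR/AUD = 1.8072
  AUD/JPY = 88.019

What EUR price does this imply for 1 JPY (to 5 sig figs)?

1 JPY ÷ 88.019 = 0.0113612 AUD
0.0113612 AUD ÷ 1.8072 = 0.00628662 EUR

JPY/EUR = 0.0062866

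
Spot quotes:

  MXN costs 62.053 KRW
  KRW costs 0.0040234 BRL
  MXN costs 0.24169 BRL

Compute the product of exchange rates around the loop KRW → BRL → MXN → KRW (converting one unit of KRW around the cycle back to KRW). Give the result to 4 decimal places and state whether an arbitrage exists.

Around KRW → BRL → MXN → KRW: 1 × 0.0040234 ÷ 0.24169 × 62.053 = 1.032993
Product > 1; profitable direction is KRW → BRL → MXN → KRW.

1.0330 (arbitrage exists)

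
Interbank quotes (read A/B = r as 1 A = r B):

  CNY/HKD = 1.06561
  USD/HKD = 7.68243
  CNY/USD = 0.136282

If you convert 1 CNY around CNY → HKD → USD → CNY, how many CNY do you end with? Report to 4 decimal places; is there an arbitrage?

1.0178 (arbitrage exists)

Around CNY → HKD → USD → CNY: 1 × 1.06561 ÷ 7.68243 ÷ 0.136282 = 1.017797
Product > 1; profitable direction is CNY → HKD → USD → CNY.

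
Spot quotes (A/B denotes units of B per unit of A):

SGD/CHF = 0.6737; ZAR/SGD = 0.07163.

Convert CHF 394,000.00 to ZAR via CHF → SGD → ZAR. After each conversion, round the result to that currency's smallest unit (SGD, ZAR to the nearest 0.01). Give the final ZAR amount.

CHF 394,000.00 ÷ 0.6737 = SGD 584,830.04
SGD 584,830.04 ÷ 0.07163 = ZAR 8,164,596.40

ZAR 8,164,596.40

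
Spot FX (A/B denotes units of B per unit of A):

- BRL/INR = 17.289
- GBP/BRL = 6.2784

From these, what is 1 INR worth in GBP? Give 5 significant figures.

1 INR ÷ 17.289 = 0.0578402 BRL
0.0578402 BRL ÷ 6.2784 = 0.00921258 GBP

INR/GBP = 0.0092126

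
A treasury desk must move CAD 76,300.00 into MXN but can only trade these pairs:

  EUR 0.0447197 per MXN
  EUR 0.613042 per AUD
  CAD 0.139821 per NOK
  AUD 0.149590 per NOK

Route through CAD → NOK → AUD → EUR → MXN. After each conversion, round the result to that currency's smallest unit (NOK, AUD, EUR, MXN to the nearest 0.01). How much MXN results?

CAD 76,300.00 ÷ 0.139821 = NOK 545,697.71
NOK 545,697.71 × 0.149590 = AUD 81,630.92
AUD 81,630.92 × 0.613042 = EUR 50,043.18
EUR 50,043.18 ÷ 0.0447197 = MXN 1,119,041.05

MXN 1,119,041.05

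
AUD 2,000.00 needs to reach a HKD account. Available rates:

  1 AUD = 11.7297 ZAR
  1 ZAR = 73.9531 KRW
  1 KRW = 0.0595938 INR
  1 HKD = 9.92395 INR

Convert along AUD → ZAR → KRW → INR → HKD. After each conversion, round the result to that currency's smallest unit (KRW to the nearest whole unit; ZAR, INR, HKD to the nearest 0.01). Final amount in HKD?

AUD 2,000.00 × 11.7297 = ZAR 23,459.40
ZAR 23,459.40 × 73.9531 = KRW 1,734,895
KRW 1,734,895 × 0.0595938 = INR 103,388.99
INR 103,388.99 ÷ 9.92395 = HKD 10,418.13

HKD 10,418.13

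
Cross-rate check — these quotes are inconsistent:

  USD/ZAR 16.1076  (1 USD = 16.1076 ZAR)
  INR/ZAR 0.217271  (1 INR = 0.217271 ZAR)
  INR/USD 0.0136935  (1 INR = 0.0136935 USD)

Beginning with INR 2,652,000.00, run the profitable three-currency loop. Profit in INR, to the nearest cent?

Profitable loop is INR → USD → ZAR → INR:
INR 2,652,000.00 × 0.0136935 = USD 36,315.16
USD 36,315.16 × 16.1076 = ZAR 584,950.10
ZAR 584,950.10 ÷ 0.217271 = INR 2,692,260.37
Profit = INR 2,692,260.37 − INR 2,652,000.00

Profit: INR 40,260.37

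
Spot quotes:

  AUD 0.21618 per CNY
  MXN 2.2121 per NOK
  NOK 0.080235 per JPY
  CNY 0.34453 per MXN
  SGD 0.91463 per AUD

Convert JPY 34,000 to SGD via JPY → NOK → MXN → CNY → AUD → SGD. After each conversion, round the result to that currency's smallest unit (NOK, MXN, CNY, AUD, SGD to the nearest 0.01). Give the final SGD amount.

SGD 411.09

JPY 34,000 × 0.080235 = NOK 2,727.99
NOK 2,727.99 × 2.2121 = MXN 6,034.59
MXN 6,034.59 × 0.34453 = CNY 2,079.10
CNY 2,079.10 × 0.21618 = AUD 449.46
AUD 449.46 × 0.91463 = SGD 411.09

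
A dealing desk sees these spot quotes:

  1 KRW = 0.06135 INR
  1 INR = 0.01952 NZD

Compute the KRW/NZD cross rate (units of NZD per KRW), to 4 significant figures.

KRW/NZD = 0.001198

1 KRW × 0.06135 = 0.06135 INR
0.06135 INR × 0.01952 = 0.00119755 NZD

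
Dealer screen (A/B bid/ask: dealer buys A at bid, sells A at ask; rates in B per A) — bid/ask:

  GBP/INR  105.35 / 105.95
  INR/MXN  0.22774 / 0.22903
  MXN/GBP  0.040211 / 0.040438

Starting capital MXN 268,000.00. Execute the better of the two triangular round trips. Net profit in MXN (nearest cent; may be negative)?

Best loop MXN → INR → GBP → MXN:
MXN 268,000.00 ÷ 0.22903 (buy INR at ask) = INR 1,170,152.38
INR 1,170,152.38 ÷ 105.95 (buy GBP at ask) = GBP 11,044.38
GBP 11,044.38 ÷ 0.040438 (buy MXN at ask) = MXN 273,118.92

Net profit: MXN 5,118.92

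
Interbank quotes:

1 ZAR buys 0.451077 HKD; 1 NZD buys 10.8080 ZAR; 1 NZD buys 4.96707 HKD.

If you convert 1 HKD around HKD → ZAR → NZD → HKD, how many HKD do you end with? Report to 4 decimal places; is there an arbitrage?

Around HKD → ZAR → NZD → HKD: 1 ÷ 0.451077 ÷ 10.8080 × 4.96707 = 1.018836
Product > 1; profitable direction is HKD → ZAR → NZD → HKD.

1.0188 (arbitrage exists)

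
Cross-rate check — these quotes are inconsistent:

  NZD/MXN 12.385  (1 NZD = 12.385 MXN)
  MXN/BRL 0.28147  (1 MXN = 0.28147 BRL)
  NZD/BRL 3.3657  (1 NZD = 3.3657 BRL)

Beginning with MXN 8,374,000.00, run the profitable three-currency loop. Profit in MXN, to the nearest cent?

Profitable loop is MXN → BRL → NZD → MXN:
MXN 8,374,000.00 × 0.28147 = BRL 2,357,029.78
BRL 2,357,029.78 ÷ 3.3657 = NZD 700,308.93
NZD 700,308.93 × 12.385 = MXN 8,673,326.15
Profit = MXN 8,673,326.15 − MXN 8,374,000.00

Profit: MXN 299,326.15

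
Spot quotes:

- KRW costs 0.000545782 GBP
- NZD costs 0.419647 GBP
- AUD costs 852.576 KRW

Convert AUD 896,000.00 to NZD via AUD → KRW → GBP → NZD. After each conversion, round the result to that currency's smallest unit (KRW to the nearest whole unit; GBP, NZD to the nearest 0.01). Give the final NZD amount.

AUD 896,000.00 × 852.576 = KRW 763,908,096
KRW 763,908,096 × 0.000545782 = GBP 416,927.29
GBP 416,927.29 ÷ 0.419647 = NZD 993,519.05

NZD 993,519.05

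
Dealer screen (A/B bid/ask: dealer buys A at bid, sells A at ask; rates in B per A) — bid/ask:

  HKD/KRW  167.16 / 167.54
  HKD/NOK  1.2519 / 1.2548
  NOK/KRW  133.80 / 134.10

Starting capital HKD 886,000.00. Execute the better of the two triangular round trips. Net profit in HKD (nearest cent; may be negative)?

Best loop HKD → NOK → KRW → HKD:
HKD 886,000.00 × 1.2519 (sell HKD at bid) = NOK 1,109,183.40
NOK 1,109,183.40 × 133.80 (sell NOK at bid) = KRW 148,408,739
KRW 148,408,739 ÷ 167.54 (buy HKD at ask) = HKD 885,810.79

Net result: HKD -189.21 (no profitable arbitrage after spreads)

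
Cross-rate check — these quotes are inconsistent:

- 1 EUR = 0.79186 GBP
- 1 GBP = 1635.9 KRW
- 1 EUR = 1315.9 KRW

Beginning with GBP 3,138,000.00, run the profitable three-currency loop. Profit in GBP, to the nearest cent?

Profitable loop is GBP → EUR → KRW → GBP:
GBP 3,138,000.00 ÷ 0.79186 = EUR 3,962,821.71
EUR 3,962,821.71 × 1315.9 = KRW 5,214,677,089
KRW 5,214,677,089 ÷ 1635.9 = GBP 3,187,650.28
Profit = GBP 3,187,650.28 − GBP 3,138,000.00

Profit: GBP 49,650.28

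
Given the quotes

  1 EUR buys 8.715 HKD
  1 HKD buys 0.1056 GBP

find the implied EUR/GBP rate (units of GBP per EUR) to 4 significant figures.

EUR/GBP = 0.9203

1 EUR × 8.715 = 8.715 HKD
8.715 HKD × 0.1056 = 0.920304 GBP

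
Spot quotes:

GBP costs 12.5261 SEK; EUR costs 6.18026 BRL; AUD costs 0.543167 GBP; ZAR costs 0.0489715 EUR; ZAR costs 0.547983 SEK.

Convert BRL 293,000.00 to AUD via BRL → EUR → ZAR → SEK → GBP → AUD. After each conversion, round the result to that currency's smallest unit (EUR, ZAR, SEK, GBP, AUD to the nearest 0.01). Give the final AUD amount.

BRL 293,000.00 ÷ 6.18026 = EUR 47,409.01
EUR 47,409.01 ÷ 0.0489715 = ZAR 968,093.89
ZAR 968,093.89 × 0.547983 = SEK 530,498.99
SEK 530,498.99 ÷ 12.5261 = GBP 42,351.49
GBP 42,351.49 ÷ 0.543167 = AUD 77,971.40

AUD 77,971.40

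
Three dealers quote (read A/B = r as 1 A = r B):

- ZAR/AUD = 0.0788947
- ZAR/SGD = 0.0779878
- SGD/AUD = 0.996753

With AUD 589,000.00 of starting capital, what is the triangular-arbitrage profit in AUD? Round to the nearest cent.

Profitable loop is AUD → SGD → ZAR → AUD:
AUD 589,000.00 ÷ 0.996753 = SGD 590,918.71
SGD 590,918.71 ÷ 0.0779878 = ZAR 7,577,066.07
ZAR 7,577,066.07 × 0.0788947 = AUD 597,790.35
Profit = AUD 597,790.35 − AUD 589,000.00

Profit: AUD 8,790.35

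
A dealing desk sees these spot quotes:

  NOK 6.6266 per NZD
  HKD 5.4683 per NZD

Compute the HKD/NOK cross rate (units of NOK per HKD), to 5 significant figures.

1 HKD ÷ 5.4683 = 0.182872 NZD
0.182872 NZD × 6.6266 = 1.21182 NOK

HKD/NOK = 1.2118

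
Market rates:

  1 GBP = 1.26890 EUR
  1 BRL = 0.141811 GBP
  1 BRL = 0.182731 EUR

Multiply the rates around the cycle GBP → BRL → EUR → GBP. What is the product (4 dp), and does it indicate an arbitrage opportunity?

1.0155 (arbitrage exists)

Around GBP → BRL → EUR → GBP: 1 ÷ 0.141811 × 0.182731 ÷ 1.26890 = 1.015488
Product > 1; profitable direction is GBP → BRL → EUR → GBP.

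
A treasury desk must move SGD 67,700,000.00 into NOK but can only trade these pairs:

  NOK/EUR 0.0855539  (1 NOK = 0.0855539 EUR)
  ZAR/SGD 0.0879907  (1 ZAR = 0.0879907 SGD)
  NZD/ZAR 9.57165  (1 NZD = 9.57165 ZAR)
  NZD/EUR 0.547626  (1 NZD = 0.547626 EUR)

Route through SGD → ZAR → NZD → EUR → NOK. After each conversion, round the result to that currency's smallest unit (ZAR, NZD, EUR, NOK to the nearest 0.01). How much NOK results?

NOK 514,528,379.42

SGD 67,700,000.00 ÷ 0.0879907 = ZAR 769,399,493.36
ZAR 769,399,493.36 ÷ 9.57165 = NZD 80,383,162.08
NZD 80,383,162.08 × 0.547626 = EUR 44,019,909.52
EUR 44,019,909.52 ÷ 0.0855539 = NOK 514,528,379.42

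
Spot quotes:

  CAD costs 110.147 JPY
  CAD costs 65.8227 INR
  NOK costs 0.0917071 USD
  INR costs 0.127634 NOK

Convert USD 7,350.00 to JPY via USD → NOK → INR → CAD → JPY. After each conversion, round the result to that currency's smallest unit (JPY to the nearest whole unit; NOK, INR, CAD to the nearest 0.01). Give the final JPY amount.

JPY 1,050,788

USD 7,350.00 ÷ 0.0917071 = NOK 80,146.47
NOK 80,146.47 ÷ 0.127634 = INR 627,939.81
INR 627,939.81 ÷ 65.8227 = CAD 9,539.87
CAD 9,539.87 × 110.147 = JPY 1,050,788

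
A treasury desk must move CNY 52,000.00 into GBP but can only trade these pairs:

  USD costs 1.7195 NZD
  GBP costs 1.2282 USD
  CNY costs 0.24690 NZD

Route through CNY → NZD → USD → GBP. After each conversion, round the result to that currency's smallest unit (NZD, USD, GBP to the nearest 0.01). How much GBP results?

GBP 6,079.29

CNY 52,000.00 × 0.24690 = NZD 12,838.80
NZD 12,838.80 ÷ 1.7195 = USD 7,466.59
USD 7,466.59 ÷ 1.2282 = GBP 6,079.29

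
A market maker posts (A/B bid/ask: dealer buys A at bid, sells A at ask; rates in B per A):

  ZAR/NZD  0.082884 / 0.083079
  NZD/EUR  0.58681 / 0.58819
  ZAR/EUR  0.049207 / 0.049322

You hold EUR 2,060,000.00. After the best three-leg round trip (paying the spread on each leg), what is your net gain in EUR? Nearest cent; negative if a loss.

Net profit: EUR 14,365.17

Best loop EUR → NZD → ZAR → EUR:
EUR 2,060,000.00 ÷ 0.58819 (buy NZD at ask) = NZD 3,502,269.67
NZD 3,502,269.67 ÷ 0.083079 (buy ZAR at ask) = ZAR 42,155,895.89
ZAR 42,155,895.89 × 0.049207 (sell ZAR at bid) = EUR 2,074,365.17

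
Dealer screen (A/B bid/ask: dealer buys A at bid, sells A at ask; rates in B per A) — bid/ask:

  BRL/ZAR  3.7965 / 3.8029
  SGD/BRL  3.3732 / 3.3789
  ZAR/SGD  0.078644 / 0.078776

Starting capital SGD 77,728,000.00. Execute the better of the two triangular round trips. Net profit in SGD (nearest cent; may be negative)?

Best loop SGD → BRL → ZAR → SGD:
SGD 77,728,000.00 × 3.3732 (sell SGD at bid) = BRL 262,192,089.60
BRL 262,192,089.60 × 3.7965 (sell BRL at bid) = ZAR 995,412,268.17
ZAR 995,412,268.17 × 0.078644 (sell ZAR at bid) = SGD 78,283,202.42

Net profit: SGD 555,202.42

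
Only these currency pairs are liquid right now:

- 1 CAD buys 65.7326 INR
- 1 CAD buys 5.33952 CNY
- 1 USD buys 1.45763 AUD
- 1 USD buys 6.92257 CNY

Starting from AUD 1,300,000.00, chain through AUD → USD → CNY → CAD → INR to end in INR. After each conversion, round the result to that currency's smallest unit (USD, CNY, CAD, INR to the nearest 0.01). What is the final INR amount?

INR 76,004,971.92

AUD 1,300,000.00 ÷ 1.45763 = USD 891,858.70
USD 891,858.70 × 6.92257 = CNY 6,173,954.28
CNY 6,173,954.28 ÷ 5.33952 = CAD 1,156,275.15
CAD 1,156,275.15 × 65.7326 = INR 76,004,971.92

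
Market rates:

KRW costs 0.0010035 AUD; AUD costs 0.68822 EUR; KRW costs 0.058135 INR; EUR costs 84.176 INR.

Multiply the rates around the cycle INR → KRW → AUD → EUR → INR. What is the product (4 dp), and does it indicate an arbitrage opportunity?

Around INR → KRW → AUD → EUR → INR: 1 ÷ 0.058135 × 0.0010035 × 0.68822 × 84.176 = 0.999989
Product ≈ 1 (deviation 0.001%, within rounding noise).

1.0000 (no arbitrage)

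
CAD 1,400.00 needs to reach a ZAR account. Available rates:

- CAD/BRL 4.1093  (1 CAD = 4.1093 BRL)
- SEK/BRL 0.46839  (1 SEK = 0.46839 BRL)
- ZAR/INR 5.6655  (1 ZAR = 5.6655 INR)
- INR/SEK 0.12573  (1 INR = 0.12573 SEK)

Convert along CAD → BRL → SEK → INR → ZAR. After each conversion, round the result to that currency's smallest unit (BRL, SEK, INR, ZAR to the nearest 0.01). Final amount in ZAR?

ZAR 17,242.93

CAD 1,400.00 × 4.1093 = BRL 5,753.02
BRL 5,753.02 ÷ 0.46839 = SEK 12,282.54
SEK 12,282.54 ÷ 0.12573 = INR 97,689.81
INR 97,689.81 ÷ 5.6655 = ZAR 17,242.93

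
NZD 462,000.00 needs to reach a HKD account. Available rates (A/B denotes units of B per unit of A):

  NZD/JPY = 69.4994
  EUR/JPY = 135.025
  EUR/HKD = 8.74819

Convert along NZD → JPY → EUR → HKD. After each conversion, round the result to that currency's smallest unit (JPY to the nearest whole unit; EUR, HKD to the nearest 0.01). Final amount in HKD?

HKD 2,080,305.23

NZD 462,000.00 × 69.4994 = JPY 32,108,723
JPY 32,108,723 ÷ 135.025 = EUR 237,798.36
EUR 237,798.36 × 8.74819 = HKD 2,080,305.23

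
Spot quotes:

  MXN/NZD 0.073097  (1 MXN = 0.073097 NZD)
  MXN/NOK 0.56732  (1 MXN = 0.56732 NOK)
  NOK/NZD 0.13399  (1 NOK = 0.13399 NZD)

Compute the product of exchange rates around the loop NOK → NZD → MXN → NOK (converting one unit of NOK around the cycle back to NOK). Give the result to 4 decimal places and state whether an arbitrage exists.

Around NOK → NZD → MXN → NOK: 1 × 0.13399 ÷ 0.073097 × 0.56732 = 1.039922
Product > 1; profitable direction is NOK → NZD → MXN → NOK.

1.0399 (arbitrage exists)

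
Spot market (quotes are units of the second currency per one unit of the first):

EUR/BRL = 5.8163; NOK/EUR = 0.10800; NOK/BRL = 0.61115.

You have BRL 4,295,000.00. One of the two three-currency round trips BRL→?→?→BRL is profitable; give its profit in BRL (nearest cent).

Profit: BRL 119,544.58

Profitable loop is BRL → NOK → EUR → BRL:
BRL 4,295,000.00 ÷ 0.61115 = NOK 7,027,734.60
NOK 7,027,734.60 × 0.10800 = EUR 758,995.34
EUR 758,995.34 × 5.8163 = BRL 4,414,544.58
Profit = BRL 4,414,544.58 − BRL 4,295,000.00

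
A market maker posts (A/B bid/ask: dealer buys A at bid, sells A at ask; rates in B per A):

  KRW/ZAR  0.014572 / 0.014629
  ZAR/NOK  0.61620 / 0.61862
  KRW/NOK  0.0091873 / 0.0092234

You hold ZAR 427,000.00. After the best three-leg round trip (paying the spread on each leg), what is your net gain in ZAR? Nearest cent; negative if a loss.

Net profit: ZAR 6,488.10

Best loop ZAR → KRW → NOK → ZAR:
ZAR 427,000.00 ÷ 0.014629 (buy KRW at ask) = KRW 29,188,598
KRW 29,188,598 × 0.0091873 (sell KRW at bid) = NOK 268,164.41
NOK 268,164.41 ÷ 0.61862 (buy ZAR at ask) = ZAR 433,488.10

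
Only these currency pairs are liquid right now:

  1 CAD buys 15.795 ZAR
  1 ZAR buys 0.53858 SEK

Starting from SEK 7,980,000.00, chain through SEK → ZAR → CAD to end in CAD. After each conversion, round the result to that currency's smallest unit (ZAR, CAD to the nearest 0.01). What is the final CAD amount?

CAD 938,065.23

SEK 7,980,000.00 ÷ 0.53858 = ZAR 14,816,740.32
ZAR 14,816,740.32 ÷ 15.795 = CAD 938,065.23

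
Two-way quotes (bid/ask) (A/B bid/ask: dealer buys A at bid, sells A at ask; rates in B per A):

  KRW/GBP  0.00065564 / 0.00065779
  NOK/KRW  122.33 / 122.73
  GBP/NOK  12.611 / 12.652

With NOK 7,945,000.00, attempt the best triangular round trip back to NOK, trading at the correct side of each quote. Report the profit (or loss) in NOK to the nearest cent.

Net profit: NOK 91,035.46

Best loop NOK → KRW → GBP → NOK:
NOK 7,945,000.00 × 122.33 (sell NOK at bid) = KRW 971,911,850
KRW 971,911,850 × 0.00065564 (sell KRW at bid) = GBP 637,224.29
GBP 637,224.29 × 12.611 (sell GBP at bid) = NOK 8,036,035.46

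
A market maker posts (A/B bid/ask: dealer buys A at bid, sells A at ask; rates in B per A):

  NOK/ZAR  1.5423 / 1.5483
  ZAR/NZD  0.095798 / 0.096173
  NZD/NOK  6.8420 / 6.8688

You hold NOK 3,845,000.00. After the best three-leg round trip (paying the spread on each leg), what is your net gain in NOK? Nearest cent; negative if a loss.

Best loop NOK → ZAR → NZD → NOK:
NOK 3,845,000.00 × 1.5423 (sell NOK at bid) = ZAR 5,930,143.50
ZAR 5,930,143.50 × 0.095798 (sell ZAR at bid) = NZD 568,095.89
NZD 568,095.89 × 6.8420 (sell NZD at bid) = NOK 3,886,912.06

Net profit: NOK 41,912.06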